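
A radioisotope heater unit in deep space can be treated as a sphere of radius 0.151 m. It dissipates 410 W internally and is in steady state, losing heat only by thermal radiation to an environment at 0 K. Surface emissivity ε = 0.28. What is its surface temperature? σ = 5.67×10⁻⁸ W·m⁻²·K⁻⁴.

Steady state: internal power = radiated power, P = εσA T⁴.
Radiating area A = 4πr² = 0.2865 m².
T⁴ = P/(εσA) = 410/(0.28·5.67×10⁻⁸·0.2865) = 9.013×10¹⁰ K⁴.
T = (9.013×10¹⁰)^(1/4).

T ≈ 548 K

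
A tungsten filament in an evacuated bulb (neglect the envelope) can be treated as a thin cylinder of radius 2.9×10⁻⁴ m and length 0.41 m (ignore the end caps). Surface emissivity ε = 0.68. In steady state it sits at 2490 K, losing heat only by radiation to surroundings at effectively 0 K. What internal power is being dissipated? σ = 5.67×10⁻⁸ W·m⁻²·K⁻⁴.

P ≈ 1110 W

Steady state: P = εσA T⁴.
A = 2πrL = 7.471×10⁻⁴ m²; T⁴ = (2490)⁴ = 3.844×10¹³ K⁴.
P = 0.68 × 5.67×10⁻⁸ × 7.471×10⁻⁴ × 3.844×10¹³.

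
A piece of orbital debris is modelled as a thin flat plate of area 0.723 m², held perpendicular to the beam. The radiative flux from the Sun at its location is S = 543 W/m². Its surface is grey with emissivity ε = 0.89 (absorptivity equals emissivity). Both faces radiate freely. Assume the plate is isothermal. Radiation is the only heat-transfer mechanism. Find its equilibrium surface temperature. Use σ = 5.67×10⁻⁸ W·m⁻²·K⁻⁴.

T ≈ 263 K

At equilibrium, absorbed power = emitted power.
Absorbing cross-section = A = 0.7230 m²; emitting surface = 2A = 1.446 m² (ratio 2).
εS·A_cross = εσ·A_surf·T⁴  ⇒  T⁴ = S/(2σ)   (ε cancels).
T⁴ = 543/(2·5.67×10⁻⁸) = 4.788×10⁹ K⁴.
T = (4.788×10⁹)^(1/4).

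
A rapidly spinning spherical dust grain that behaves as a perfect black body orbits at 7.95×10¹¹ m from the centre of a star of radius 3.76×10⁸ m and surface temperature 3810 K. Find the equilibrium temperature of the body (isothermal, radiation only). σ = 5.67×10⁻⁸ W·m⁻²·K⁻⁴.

The star's surface emits σT_*⁴; at distance d the flux is S = σT_*⁴(R_*/d)².
S = 5.67×10⁻⁸·(3810)⁴·(3.76×10⁸/7.95×10¹¹)² = 2.673 W/m².
For an isothermal sphere T⁴ = (1−a)S/(4σ) = 1.178×10⁷ K⁴.

T ≈ 58.6 K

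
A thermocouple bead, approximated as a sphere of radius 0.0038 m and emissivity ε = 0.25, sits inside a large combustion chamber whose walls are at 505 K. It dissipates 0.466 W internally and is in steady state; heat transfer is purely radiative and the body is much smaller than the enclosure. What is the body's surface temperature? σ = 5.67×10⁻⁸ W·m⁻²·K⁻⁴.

T ≈ 704 K

For a small grey body in a large enclosure, net radiated power = εσA(T⁴ − T_w⁴).
Steady state: P = εσA(T⁴ − T_w⁴) with A = 4πr² = 1.815×10⁻⁴ m².
T⁴ = P/(εσA) + T_w⁴ = 0.466/(0.25·5.67×10⁻⁸·1.815×10⁻⁴) + (505)⁴
    = 1.812×10¹¹ + 6.504×10¹⁰ = 2.462×10¹¹ K⁴.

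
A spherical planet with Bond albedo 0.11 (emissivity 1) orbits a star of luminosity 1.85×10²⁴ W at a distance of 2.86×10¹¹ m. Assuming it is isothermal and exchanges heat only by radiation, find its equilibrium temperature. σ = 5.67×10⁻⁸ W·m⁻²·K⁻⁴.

T ≈ 51.6 K

First find the stellar flux at distance d: S = L/(4πd²) = 1.85×10²⁴/(4π·(2.86×10¹¹)²) = 1.800 W/m².
For an isothermal sphere, absorbed (1−a)S·πr² = emitted σ·4πr²·T⁴, so T⁴ = (1−a)S/(4σ).
T⁴ = 0.890·1.800/(4·5.67×10⁻⁸) = 7.063×10⁶ K⁴.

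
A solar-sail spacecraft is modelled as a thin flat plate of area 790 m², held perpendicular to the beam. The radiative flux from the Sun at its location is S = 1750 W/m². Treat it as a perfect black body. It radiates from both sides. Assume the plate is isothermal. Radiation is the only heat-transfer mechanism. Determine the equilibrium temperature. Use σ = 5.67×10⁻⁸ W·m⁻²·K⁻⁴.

T ≈ 352 K

At equilibrium, absorbed power = emitted power.
Absorbing cross-section = A = 790.0 m²; emitting surface = 2A = 1580 m² (ratio 2).
S·A_cross = εσ·A_surf·T⁴  ⇒  T⁴ = S/(2σ).
T⁴ = 1.00·1750/(2·5.67×10⁻⁸) = 1.543×10¹⁰ K⁴.
T = (1.543×10¹⁰)^(1/4).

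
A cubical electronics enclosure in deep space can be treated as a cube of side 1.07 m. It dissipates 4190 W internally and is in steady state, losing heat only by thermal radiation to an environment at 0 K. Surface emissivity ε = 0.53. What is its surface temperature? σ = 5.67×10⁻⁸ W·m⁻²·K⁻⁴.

T ≈ 377 K

Steady state: internal power = radiated power, P = εσA T⁴.
Radiating area A = 6L² = 6.869 m².
T⁴ = P/(εσA) = 4190/(0.53·5.67×10⁻⁸·6.869) = 2.030×10¹⁰ K⁴.
T = (2.030×10¹⁰)^(1/4).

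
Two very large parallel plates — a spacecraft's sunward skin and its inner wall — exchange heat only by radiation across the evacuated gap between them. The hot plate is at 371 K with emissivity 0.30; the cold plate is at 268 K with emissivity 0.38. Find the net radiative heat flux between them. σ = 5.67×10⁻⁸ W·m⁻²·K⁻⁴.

For two infinite grey parallel plates, q = σ(T₁⁴ − T₂⁴)/(1/ε₁ + 1/ε₂ − 1).
T₁⁴ − T₂⁴ = 1.895×10¹⁰ − 5.159×10⁹ = 1.379×10¹⁰ K⁴.
1/ε₁ + 1/ε₂ − 1 = 3.333 + 2.632 − 1 = 4.965.
q = 5.67×10⁻⁸ × 1.379×10¹⁰ / 4.965.

q ≈ 157 W/m²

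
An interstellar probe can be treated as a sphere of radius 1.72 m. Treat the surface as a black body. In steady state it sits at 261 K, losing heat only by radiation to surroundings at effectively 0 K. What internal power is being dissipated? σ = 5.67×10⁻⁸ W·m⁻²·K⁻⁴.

P ≈ 9780 W

Steady state: P = εσA T⁴.
A = 4πr² = 37.18 m²; T⁴ = (261)⁴ = 4.640×10⁹ K⁴.
P = 1.0 × 5.67×10⁻⁸ × 37.18 × 4.640×10⁹.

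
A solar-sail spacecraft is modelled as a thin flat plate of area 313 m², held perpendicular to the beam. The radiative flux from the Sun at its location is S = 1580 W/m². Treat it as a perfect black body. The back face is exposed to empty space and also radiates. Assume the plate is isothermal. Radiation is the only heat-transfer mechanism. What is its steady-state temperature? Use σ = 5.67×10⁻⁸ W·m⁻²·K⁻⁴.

T ≈ 344 K

At equilibrium, absorbed power = emitted power.
Absorbing cross-section = A = 313.0 m²; emitting surface = 2A = 626.0 m² (ratio 2).
S·A_cross = εσ·A_surf·T⁴  ⇒  T⁴ = S/(2σ).
T⁴ = 1.00·1580/(2·5.67×10⁻⁸) = 1.393×10¹⁰ K⁴.
T = (1.393×10¹⁰)^(1/4).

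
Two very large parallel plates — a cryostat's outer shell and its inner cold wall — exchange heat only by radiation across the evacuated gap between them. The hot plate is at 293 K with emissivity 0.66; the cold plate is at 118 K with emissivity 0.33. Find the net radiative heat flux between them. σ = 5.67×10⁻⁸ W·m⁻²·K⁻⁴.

For two infinite grey parallel plates, q = σ(T₁⁴ − T₂⁴)/(1/ε₁ + 1/ε₂ − 1).
T₁⁴ − T₂⁴ = 7.370×10⁹ − 1.939×10⁸ = 7.176×10⁹ K⁴.
1/ε₁ + 1/ε₂ − 1 = 1.515 + 3.030 − 1 = 3.545.
q = 5.67×10⁻⁸ × 7.176×10⁹ / 3.545.

q ≈ 115 W/m²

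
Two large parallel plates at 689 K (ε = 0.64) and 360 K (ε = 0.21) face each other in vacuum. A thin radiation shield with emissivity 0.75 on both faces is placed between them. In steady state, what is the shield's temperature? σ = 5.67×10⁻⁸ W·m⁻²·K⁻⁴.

In steady state the net flux on the hot side equals that on the cold side.
σ(T₁⁴−T_s⁴)/D₁ = σ(T_s⁴−T₂⁴)/D₂, with D₁ = 1/ε₁+1/ε_s−1 = 1.896, D₂ = 1/ε_s+1/ε₂−1 = 5.095.
Solve for T_s⁴: T_s⁴ = (D₂·T₁⁴ + D₁·T₂⁴)/(D₁+D₂) = 1.688×10¹¹ K⁴.

T_s ≈ 641 K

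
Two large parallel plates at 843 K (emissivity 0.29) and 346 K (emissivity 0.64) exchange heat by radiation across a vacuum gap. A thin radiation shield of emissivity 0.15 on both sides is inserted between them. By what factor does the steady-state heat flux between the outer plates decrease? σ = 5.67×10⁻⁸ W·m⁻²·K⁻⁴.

factor ≈ 4.08

Without shield: q₀ = σΔ(T⁴)/(1/ε₁+1/ε₂−1) with denominator 4.011.
With shield the two gaps are in series; the resistances add: (1/ε₁+1/ε_s−1)+(1/ε_s+1/ε₂−1) = 9.115+7.229 = 16.34.
Heat-flux ratio q₀/q = 16.34/4.011.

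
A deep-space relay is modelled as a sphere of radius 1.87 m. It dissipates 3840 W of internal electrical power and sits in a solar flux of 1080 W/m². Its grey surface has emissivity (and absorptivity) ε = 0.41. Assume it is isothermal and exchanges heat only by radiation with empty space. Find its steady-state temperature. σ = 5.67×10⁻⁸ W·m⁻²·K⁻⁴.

At steady state, absorbed solar power + internal power = radiated power.
Absorbed: α·S·A_cross = 0.41·1080·10.99 = 4865 W (cross-section πr²).
Total input = 4865 + 3840 = 8705 W.
Radiated: εσ·A_surf·T⁴ with A_surf = 4πr² = 43.94 m².
T⁴ = 8705/(0.41·5.67×10⁻⁸·43.94) = 8.521×10⁹ K⁴.

T ≈ 304 K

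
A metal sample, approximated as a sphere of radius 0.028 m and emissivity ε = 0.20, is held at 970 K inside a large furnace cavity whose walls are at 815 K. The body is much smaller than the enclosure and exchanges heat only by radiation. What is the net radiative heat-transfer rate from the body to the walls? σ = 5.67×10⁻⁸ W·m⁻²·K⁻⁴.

P_net ≈ 49.6 W

For a small grey body in a large enclosure: P_net = εσA(T_body⁴ − T_wall⁴).
A = 4πr² = 0.009852 m²; T_body⁴ − T_wall⁴ = 8.853×10¹¹ − 4.412×10¹¹ = 4.441×10¹¹ K⁴.
|P_net| = 0.20·5.67×10⁻⁸·0.009852·4.441×10¹¹.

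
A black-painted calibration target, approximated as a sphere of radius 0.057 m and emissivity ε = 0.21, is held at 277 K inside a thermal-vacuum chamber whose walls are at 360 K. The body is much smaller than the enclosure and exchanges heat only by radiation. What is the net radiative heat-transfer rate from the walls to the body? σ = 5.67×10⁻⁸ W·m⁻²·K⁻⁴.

For a small grey body in a large enclosure: P_net = εσA(T_body⁴ − T_wall⁴).
A = 4πr² = 0.04083 m²; T_body⁴ − T_wall⁴ = 5.887×10⁹ − 1.680×10¹⁰ = -1.091×10¹⁰ K⁴.
|P_net| = 0.21·5.67×10⁻⁸·0.04083·1.091×10¹⁰.

P_net ≈ 5.30 W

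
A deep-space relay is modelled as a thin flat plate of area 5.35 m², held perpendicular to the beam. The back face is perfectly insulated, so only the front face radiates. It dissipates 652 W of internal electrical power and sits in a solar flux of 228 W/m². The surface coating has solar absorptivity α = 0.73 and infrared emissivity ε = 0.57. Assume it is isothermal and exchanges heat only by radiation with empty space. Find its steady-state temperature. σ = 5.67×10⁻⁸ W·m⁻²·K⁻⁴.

At steady state, absorbed solar power + internal power = radiated power.
Absorbed: α·S·A_cross = 0.73·228·5.350 = 890.5 W (cross-section A).
Total input = 890.5 + 652 = 1542 W.
Radiated: εσ·A_surf·T⁴ with A_surf = A = 5.350 m².
T⁴ = 1542/(0.57·5.67×10⁻⁸·5.350) = 8.921×10⁹ K⁴.

T ≈ 307 K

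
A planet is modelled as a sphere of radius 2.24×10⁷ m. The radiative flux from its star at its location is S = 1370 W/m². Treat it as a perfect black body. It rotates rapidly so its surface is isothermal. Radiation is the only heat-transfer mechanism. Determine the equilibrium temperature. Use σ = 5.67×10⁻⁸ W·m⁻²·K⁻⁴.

T ≈ 279 K

At equilibrium, absorbed power = emitted power.
Absorbing cross-section = πr² = 1.576×10¹⁵ m²; emitting surface = 4πr² = 6.305×10¹⁵ m² (ratio 4).
S·A_cross = εσ·A_surf·T⁴  ⇒  T⁴ = S/(4σ).
T⁴ = 1.00·1370/(4·5.67×10⁻⁸) = 6.041×10⁹ K⁴.
T = (6.041×10⁹)^(1/4).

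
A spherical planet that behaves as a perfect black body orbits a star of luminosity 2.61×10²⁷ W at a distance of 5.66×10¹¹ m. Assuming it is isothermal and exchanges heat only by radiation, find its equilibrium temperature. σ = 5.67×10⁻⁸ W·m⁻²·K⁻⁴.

First find the stellar flux at distance d: S = L/(4πd²) = 2.61×10²⁷/(4π·(5.66×10¹¹)²) = 648.3 W/m².
For an isothermal sphere, absorbed (1−a)S·πr² = emitted σ·4πr²·T⁴, so T⁴ = (1−a)S/(4σ).
T⁴ = 1.00·648.3/(4·5.67×10⁻⁸) = 2.859×10⁹ K⁴.

T ≈ 231 K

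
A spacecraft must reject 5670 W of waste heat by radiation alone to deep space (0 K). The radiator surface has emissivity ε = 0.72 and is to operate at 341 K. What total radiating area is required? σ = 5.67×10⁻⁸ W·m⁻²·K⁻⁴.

P = εσA T⁴ ⇒ A = P/(εσT⁴).
T⁴ = 1.352×10¹⁰ K⁴.
A = 5670/(0.72 × 5.67×10⁻⁸ × 1.352×10¹⁰).

A ≈ 10.3 m²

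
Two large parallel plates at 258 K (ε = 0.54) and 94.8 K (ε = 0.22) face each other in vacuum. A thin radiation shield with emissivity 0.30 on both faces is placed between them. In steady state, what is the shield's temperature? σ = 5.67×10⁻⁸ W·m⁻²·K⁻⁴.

T_s ≈ 230 K

In steady state the net flux on the hot side equals that on the cold side.
σ(T₁⁴−T_s⁴)/D₁ = σ(T_s⁴−T₂⁴)/D₂, with D₁ = 1/ε₁+1/ε_s−1 = 4.185, D₂ = 1/ε_s+1/ε₂−1 = 6.879.
Solve for T_s⁴: T_s⁴ = (D₂·T₁⁴ + D₁·T₂⁴)/(D₁+D₂) = 2.785×10⁹ K⁴.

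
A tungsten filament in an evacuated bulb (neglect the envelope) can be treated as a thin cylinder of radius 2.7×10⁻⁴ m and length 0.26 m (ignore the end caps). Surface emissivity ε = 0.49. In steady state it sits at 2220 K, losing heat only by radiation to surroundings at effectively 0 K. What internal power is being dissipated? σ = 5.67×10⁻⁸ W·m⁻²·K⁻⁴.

Steady state: P = εσA T⁴.
A = 2πrL = 4.411×10⁻⁴ m²; T⁴ = (2220)⁴ = 2.429×10¹³ K⁴.
P = 0.49 × 5.67×10⁻⁸ × 4.411×10⁻⁴ × 2.429×10¹³.

P ≈ 298 W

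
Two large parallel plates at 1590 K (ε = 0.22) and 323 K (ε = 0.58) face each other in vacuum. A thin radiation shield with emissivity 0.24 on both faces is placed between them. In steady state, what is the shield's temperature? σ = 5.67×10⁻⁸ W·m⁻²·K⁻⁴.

In steady state the net flux on the hot side equals that on the cold side.
σ(T₁⁴−T_s⁴)/D₁ = σ(T_s⁴−T₂⁴)/D₂, with D₁ = 1/ε₁+1/ε_s−1 = 7.712, D₂ = 1/ε_s+1/ε₂−1 = 4.891.
Solve for T_s⁴: T_s⁴ = (D₂·T₁⁴ + D₁·T₂⁴)/(D₁+D₂) = 2.487×10¹² K⁴.

T_s ≈ 1260 K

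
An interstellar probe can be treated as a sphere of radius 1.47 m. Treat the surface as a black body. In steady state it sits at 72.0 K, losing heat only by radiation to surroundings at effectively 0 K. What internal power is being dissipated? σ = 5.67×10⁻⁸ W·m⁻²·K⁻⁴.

P ≈ 41.4 W

Steady state: P = εσA T⁴.
A = 4πr² = 27.15 m²; T⁴ = (72.0)⁴ = 2.687×10⁷ K⁴.
P = 1.0 × 5.67×10⁻⁸ × 27.15 × 2.687×10⁷.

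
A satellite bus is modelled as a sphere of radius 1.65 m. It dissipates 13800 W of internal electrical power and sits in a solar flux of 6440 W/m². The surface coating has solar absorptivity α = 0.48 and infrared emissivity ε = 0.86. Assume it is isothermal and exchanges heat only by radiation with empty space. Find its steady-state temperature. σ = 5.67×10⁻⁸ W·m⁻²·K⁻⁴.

At steady state, absorbed solar power + internal power = radiated power.
Absorbed: α·S·A_cross = 0.48·6440·8.553 = 26440 W (cross-section πr²).
Total input = 26440 + 13800 = 40240 W.
Radiated: εσ·A_surf·T⁴ with A_surf = 4πr² = 34.21 m².
T⁴ = 40240/(0.86·5.67×10⁻⁸·34.21) = 2.412×10¹⁰ K⁴.

T ≈ 394 K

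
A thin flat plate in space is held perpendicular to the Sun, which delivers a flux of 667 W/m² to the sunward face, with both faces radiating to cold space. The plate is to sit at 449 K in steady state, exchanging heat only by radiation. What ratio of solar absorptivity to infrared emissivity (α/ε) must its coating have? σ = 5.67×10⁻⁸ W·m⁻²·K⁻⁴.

Balance: αS·A = εσ·2A·T⁴ ⇒ α/ε = 2σT⁴/S.
α/ε = 2·5.67×10⁻⁸·(449)⁴/667 = 2·5.67×10⁻⁸·4.064×10¹⁰/667.

α/ε ≈ 6.91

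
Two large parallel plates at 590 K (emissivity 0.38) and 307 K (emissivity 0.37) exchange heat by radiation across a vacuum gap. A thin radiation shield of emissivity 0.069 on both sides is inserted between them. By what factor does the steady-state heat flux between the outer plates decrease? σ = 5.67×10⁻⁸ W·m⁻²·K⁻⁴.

factor ≈ 7.46

Without shield: q₀ = σΔ(T⁴)/(1/ε₁+1/ε₂−1) with denominator 4.334.
With shield the two gaps are in series; the resistances add: (1/ε₁+1/ε_s−1)+(1/ε_s+1/ε₂−1) = 16.12+16.20 = 32.32.
Heat-flux ratio q₀/q = 32.32/4.334.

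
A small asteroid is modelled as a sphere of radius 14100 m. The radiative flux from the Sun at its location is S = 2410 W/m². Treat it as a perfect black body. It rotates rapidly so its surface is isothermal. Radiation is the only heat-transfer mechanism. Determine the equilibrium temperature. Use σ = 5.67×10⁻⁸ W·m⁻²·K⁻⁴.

At equilibrium, absorbed power = emitted power.
Absorbing cross-section = πr² = 6.246×10⁸ m²; emitting surface = 4πr² = 2.498×10⁹ m² (ratio 4).
S·A_cross = εσ·A_surf·T⁴  ⇒  T⁴ = S/(4σ).
T⁴ = 1.00·2410/(4·5.67×10⁻⁸) = 1.063×10¹⁰ K⁴.
T = (1.063×10¹⁰)^(1/4).

T ≈ 321 K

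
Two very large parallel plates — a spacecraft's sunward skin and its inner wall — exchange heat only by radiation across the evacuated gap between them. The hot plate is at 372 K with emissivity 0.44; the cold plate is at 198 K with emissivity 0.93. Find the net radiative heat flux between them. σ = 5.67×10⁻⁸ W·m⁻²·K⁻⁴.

For two infinite grey parallel plates, q = σ(T₁⁴ − T₂⁴)/(1/ε₁ + 1/ε₂ − 1).
T₁⁴ − T₂⁴ = 1.915×10¹⁰ − 1.537×10⁹ = 1.761×10¹⁰ K⁴.
1/ε₁ + 1/ε₂ − 1 = 2.273 + 1.075 − 1 = 2.348.
q = 5.67×10⁻⁸ × 1.761×10¹⁰ / 2.348.

q ≈ 425 W/m²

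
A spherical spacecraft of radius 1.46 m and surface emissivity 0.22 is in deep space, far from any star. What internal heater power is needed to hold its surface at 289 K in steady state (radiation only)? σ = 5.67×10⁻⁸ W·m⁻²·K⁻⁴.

P ≈ 2330 W

P = εσ·4πr²·T⁴.
4πr² = 26.79 m²; T⁴ = 6.976×10⁹ K⁴.
P = 0.22·5.67×10⁻⁸·26.79·6.976×10⁹.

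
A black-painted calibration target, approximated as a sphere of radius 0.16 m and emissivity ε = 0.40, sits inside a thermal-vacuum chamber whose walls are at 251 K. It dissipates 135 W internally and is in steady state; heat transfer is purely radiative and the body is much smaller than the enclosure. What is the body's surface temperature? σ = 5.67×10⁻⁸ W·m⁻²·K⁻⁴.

For a small grey body in a large enclosure, net radiated power = εσA(T⁴ − T_w⁴).
Steady state: P = εσA(T⁴ − T_w⁴) with A = 4πr² = 0.3217 m².
T⁴ = P/(εσA) + T_w⁴ = 135/(0.40·5.67×10⁻⁸·0.3217) + (251)⁴
    = 1.850×10¹⁰ + 3.969×10⁹ = 2.247×10¹⁰ K⁴.

T ≈ 387 K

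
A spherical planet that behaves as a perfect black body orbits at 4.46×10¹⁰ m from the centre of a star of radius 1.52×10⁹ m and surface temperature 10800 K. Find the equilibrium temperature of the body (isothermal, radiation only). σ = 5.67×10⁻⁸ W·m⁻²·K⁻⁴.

The star's surface emits σT_*⁴; at distance d the flux is S = σT_*⁴(R_*/d)².
S = 5.67×10⁻⁸·(10800)⁴·(1.52×10⁹/4.46×10¹⁰)² = 8.960×10⁵ W/m².
For an isothermal sphere T⁴ = (1−a)S/(4σ) = 3.951×10¹² K⁴.

T ≈ 1410 K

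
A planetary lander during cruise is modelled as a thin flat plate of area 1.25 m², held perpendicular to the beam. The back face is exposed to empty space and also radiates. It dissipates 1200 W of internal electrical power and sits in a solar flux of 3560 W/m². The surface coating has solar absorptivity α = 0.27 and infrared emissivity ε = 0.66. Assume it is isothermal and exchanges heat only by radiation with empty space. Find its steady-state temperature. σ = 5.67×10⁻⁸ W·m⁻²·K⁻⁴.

At steady state, absorbed solar power + internal power = radiated power.
Absorbed: α·S·A_cross = 0.27·3560·1.250 = 1202 W (cross-section A).
Total input = 1202 + 1200 = 2402 W.
Radiated: εσ·A_surf·T⁴ with A_surf = 2A = 2.500 m².
T⁴ = 2402/(0.66·5.67×10⁻⁸·2.500) = 2.567×10¹⁰ K⁴.

T ≈ 400 K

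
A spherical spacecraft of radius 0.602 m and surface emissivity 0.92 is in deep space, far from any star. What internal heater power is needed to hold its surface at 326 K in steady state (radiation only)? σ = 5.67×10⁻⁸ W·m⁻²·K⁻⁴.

P ≈ 2680 W

P = εσ·4πr²·T⁴.
4πr² = 4.554 m²; T⁴ = 1.129×10¹⁰ K⁴.
P = 0.92·5.67×10⁻⁸·4.554·1.129×10¹⁰.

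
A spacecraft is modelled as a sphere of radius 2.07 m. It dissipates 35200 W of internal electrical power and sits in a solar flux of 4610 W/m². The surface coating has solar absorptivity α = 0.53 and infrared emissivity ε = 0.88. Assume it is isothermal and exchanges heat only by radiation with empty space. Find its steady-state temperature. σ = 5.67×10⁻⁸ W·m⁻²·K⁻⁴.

At steady state, absorbed solar power + internal power = radiated power.
Absorbed: α·S·A_cross = 0.53·4610·13.46 = 32890 W (cross-section πr²).
Total input = 32890 + 35200 = 68090 W.
Radiated: εσ·A_surf·T⁴ with A_surf = 4πr² = 53.85 m².
T⁴ = 68090/(0.88·5.67×10⁻⁸·53.85) = 2.534×10¹⁰ K⁴.

T ≈ 399 K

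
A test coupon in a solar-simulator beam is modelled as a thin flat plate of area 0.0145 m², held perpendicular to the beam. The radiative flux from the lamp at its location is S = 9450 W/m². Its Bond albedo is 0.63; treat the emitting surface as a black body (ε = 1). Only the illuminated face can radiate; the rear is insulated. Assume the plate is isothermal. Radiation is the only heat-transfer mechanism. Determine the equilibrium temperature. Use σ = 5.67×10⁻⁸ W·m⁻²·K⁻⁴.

At equilibrium, absorbed power = emitted power.
Absorbing cross-section = A = 0.01450 m²; emitting surface = A = 0.01450 m² (ratio 1).
(1−a)S·A_cross = εσ·A_surf·T⁴  ⇒  T⁴ = (1−a)S/(1σ).
T⁴ = 0.370·9450/(1·5.67×10⁻⁸) = 6.167×10¹⁰ K⁴.
T = (6.167×10¹⁰)^(1/4).

T ≈ 498 K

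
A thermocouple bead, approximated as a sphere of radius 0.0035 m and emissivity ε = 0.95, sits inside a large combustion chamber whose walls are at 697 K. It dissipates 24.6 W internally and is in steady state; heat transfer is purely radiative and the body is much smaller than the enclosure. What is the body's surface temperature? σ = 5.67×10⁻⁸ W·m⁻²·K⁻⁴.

For a small grey body in a large enclosure, net radiated power = εσA(T⁴ − T_w⁴).
Steady state: P = εσA(T⁴ − T_w⁴) with A = 4πr² = 1.539×10⁻⁴ m².
T⁴ = P/(εσA) + T_w⁴ = 24.6/(0.95·5.67×10⁻⁸·1.539×10⁻⁴) + (697)⁴
    = 2.967×10¹² + 2.360×10¹¹ = 3.203×10¹² K⁴.

T ≈ 1340 K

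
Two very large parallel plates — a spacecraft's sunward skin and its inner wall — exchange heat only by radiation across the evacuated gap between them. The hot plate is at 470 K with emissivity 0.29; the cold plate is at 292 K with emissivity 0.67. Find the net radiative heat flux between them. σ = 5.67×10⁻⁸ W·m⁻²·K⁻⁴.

For two infinite grey parallel plates, q = σ(T₁⁴ − T₂⁴)/(1/ε₁ + 1/ε₂ − 1).
T₁⁴ − T₂⁴ = 4.880×10¹⁰ − 7.270×10⁹ = 4.153×10¹⁰ K⁴.
1/ε₁ + 1/ε₂ − 1 = 3.448 + 1.493 − 1 = 3.941.
q = 5.67×10⁻⁸ × 4.153×10¹⁰ / 3.941.

q ≈ 597 W/m²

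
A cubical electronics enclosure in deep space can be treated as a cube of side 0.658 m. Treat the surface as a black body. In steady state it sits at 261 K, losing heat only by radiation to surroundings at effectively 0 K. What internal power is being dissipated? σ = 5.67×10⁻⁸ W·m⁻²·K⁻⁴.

P ≈ 684 W

Steady state: P = εσA T⁴.
A = 6L² = 2.598 m²; T⁴ = (261)⁴ = 4.640×10⁹ K⁴.
P = 1.0 × 5.67×10⁻⁸ × 2.598 × 4.640×10⁹.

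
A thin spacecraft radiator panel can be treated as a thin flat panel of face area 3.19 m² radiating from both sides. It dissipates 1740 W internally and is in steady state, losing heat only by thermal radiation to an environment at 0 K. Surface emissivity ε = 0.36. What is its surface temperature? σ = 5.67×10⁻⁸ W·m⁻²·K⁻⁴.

Steady state: internal power = radiated power, P = εσA T⁴.
Radiating area A = 2·3.19 = 6.380 m².
T⁴ = P/(εσA) = 1740/(0.36·5.67×10⁻⁸·6.380) = 1.336×10¹⁰ K⁴.
T = (1.336×10¹⁰)^(1/4).

T ≈ 340 K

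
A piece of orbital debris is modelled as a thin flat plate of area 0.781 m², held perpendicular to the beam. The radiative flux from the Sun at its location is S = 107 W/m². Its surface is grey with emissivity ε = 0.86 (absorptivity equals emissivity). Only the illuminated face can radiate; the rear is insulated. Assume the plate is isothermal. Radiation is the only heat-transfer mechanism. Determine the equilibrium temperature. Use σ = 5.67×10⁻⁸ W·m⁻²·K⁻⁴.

At equilibrium, absorbed power = emitted power.
Absorbing cross-section = A = 0.7810 m²; emitting surface = A = 0.7810 m² (ratio 1).
εS·A_cross = εσ·A_surf·T⁴  ⇒  T⁴ = S/(1σ)   (ε cancels).
T⁴ = 107/(1·5.67×10⁻⁸) = 1.887×10⁹ K⁴.
T = (1.887×10⁹)^(1/4).

T ≈ 208 K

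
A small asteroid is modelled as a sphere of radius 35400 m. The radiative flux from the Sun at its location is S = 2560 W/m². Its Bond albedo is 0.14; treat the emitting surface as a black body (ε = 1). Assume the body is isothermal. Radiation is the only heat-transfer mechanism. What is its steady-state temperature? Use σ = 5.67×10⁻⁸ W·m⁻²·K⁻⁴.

At equilibrium, absorbed power = emitted power.
Absorbing cross-section = πr² = 3.937×10⁹ m²; emitting surface = 4πr² = 1.575×10¹⁰ m² (ratio 4).
(1−a)S·A_cross = εσ·A_surf·T⁴  ⇒  T⁴ = (1−a)S/(4σ).
T⁴ = 0.860·2560/(4·5.67×10⁻⁸) = 9.707×10⁹ K⁴.
T = (9.707×10⁹)^(1/4).

T ≈ 314 K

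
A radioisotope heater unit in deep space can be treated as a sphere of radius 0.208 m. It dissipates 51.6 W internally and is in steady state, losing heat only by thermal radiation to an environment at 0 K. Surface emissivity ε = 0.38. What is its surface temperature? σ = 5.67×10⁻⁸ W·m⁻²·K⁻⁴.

T ≈ 258 K

Steady state: internal power = radiated power, P = εσA T⁴.
Radiating area A = 4πr² = 0.5437 m².
T⁴ = P/(εσA) = 51.6/(0.38·5.67×10⁻⁸·0.5437) = 4.405×10⁹ K⁴.
T = (4.405×10⁹)^(1/4).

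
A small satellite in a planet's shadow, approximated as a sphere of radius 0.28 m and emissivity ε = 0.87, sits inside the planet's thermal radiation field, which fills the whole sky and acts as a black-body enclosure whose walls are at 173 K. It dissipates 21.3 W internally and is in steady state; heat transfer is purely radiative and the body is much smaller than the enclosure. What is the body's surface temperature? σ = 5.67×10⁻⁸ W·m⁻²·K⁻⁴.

For a small grey body in a large enclosure, net radiated power = εσA(T⁴ − T_w⁴).
Steady state: P = εσA(T⁴ − T_w⁴) with A = 4πr² = 0.9852 m².
T⁴ = P/(εσA) + T_w⁴ = 21.3/(0.87·5.67×10⁻⁸·0.9852) + (173)⁴
    = 4.383×10⁸ + 8.957×10⁸ = 1.334×10⁹ K⁴.

T ≈ 191 K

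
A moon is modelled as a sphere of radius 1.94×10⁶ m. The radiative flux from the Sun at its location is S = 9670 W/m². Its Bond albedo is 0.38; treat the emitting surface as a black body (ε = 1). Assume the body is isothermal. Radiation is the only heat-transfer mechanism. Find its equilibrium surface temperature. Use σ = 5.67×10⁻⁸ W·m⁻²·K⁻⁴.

T ≈ 403 K

At equilibrium, absorbed power = emitted power.
Absorbing cross-section = πr² = 1.182×10¹³ m²; emitting surface = 4πr² = 4.729×10¹³ m² (ratio 4).
(1−a)S·A_cross = εσ·A_surf·T⁴  ⇒  T⁴ = (1−a)S/(4σ).
T⁴ = 0.620·9670/(4·5.67×10⁻⁸) = 2.643×10¹⁰ K⁴.
T = (2.643×10¹⁰)^(1/4).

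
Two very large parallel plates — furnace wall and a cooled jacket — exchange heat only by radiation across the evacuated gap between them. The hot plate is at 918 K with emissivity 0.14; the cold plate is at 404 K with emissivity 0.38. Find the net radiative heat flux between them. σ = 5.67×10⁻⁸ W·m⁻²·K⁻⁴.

For two infinite grey parallel plates, q = σ(T₁⁴ − T₂⁴)/(1/ε₁ + 1/ε₂ − 1).
T₁⁴ − T₂⁴ = 7.102×10¹¹ − 2.664×10¹⁰ = 6.835×10¹¹ K⁴.
1/ε₁ + 1/ε₂ − 1 = 7.143 + 2.632 − 1 = 8.774.
q = 5.67×10⁻⁸ × 6.835×10¹¹ / 8.774.

q ≈ 4420 W/m²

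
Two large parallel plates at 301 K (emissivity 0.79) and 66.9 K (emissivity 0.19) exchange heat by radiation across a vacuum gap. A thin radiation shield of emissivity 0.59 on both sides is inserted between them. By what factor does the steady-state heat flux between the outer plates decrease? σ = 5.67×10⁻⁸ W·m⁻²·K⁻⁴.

Without shield: q₀ = σΔ(T⁴)/(1/ε₁+1/ε₂−1) with denominator 5.529.
With shield the two gaps are in series; the resistances add: (1/ε₁+1/ε_s−1)+(1/ε_s+1/ε₂−1) = 1.961+5.958 = 7.919.
Heat-flux ratio q₀/q = 7.919/5.529.

factor ≈ 1.43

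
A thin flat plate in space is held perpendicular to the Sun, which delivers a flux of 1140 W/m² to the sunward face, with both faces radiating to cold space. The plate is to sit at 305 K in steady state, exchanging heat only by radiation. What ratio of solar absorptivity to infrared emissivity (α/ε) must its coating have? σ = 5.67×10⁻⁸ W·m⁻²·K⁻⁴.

Balance: αS·A = εσ·2A·T⁴ ⇒ α/ε = 2σT⁴/S.
α/ε = 2·5.67×10⁻⁸·(305)⁴/1140 = 2·5.67×10⁻⁸·8.654×10⁹/1140.

α/ε ≈ 0.861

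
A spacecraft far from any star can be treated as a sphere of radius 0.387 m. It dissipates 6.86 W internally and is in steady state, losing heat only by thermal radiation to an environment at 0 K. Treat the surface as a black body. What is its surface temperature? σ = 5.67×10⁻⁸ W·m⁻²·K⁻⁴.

Steady state: internal power = radiated power, P = εσA T⁴.
Radiating area A = 4πr² = 1.882 m².
T⁴ = P/(εσA) = 6.86/(1.0·5.67×10⁻⁸·1.882) = 6.428×10⁷ K⁴.
T = (6.428×10⁷)^(1/4).

T ≈ 89.5 K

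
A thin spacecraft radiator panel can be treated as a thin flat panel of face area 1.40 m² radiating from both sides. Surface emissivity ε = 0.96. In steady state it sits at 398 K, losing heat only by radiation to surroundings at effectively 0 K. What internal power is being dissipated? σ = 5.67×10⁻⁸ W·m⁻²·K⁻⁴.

Steady state: P = εσA T⁴.
A = 2·1.40 = 2.800 m²; T⁴ = (398)⁴ = 2.509×10¹⁰ K⁴.
P = 0.96 × 5.67×10⁻⁸ × 2.800 × 2.509×10¹⁰.

P ≈ 3820 W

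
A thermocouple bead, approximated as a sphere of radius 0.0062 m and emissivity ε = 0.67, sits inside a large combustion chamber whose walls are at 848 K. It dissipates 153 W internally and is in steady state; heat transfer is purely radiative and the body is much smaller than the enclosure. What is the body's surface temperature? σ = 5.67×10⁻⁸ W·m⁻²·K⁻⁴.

T ≈ 1730 K

For a small grey body in a large enclosure, net radiated power = εσA(T⁴ − T_w⁴).
Steady state: P = εσA(T⁴ − T_w⁴) with A = 4πr² = 4.831×10⁻⁴ m².
T⁴ = P/(εσA) + T_w⁴ = 153/(0.67·5.67×10⁻⁸·4.831×10⁻⁴) + (848)⁴
    = 8.338×10¹² + 5.171×10¹¹ = 8.855×10¹² K⁴.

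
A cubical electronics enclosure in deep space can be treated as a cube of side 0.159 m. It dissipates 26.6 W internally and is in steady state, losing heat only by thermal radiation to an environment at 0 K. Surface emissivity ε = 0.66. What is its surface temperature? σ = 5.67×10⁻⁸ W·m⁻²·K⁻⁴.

Steady state: internal power = radiated power, P = εσA T⁴.
Radiating area A = 6L² = 0.1517 m².
T⁴ = P/(εσA) = 26.6/(0.66·5.67×10⁻⁸·0.1517) = 4.686×10⁹ K⁴.
T = (4.686×10⁹)^(1/4).

T ≈ 262 K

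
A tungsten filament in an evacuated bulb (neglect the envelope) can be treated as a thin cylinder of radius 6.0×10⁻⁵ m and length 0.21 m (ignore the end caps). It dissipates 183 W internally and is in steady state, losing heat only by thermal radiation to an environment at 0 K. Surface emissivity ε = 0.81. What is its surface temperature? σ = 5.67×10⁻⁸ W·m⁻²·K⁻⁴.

Steady state: internal power = radiated power, P = εσA T⁴.
Radiating area A = 2πrL = 7.917×10⁻⁵ m².
T⁴ = P/(εσA) = 183/(0.81·5.67×10⁻⁸·7.917×10⁻⁵) = 5.033×10¹³ K⁴.
T = (5.033×10¹³)^(1/4).

T ≈ 2660 K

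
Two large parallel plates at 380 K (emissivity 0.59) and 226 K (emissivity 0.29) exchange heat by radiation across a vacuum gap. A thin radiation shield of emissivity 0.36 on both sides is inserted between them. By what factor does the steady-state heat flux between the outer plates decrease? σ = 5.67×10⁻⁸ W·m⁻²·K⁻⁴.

factor ≈ 2.10

Without shield: q₀ = σΔ(T⁴)/(1/ε₁+1/ε₂−1) with denominator 4.143.
With shield the two gaps are in series; the resistances add: (1/ε₁+1/ε_s−1)+(1/ε_s+1/ε₂−1) = 3.473+5.226 = 8.699.
Heat-flux ratio q₀/q = 8.699/4.143.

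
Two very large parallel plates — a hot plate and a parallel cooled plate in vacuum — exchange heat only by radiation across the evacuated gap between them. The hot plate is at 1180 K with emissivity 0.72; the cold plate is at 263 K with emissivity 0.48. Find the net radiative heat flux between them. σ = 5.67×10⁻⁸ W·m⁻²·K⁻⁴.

q ≈ 44400 W/m²

For two infinite grey parallel plates, q = σ(T₁⁴ − T₂⁴)/(1/ε₁ + 1/ε₂ − 1).
T₁⁴ − T₂⁴ = 1.939×10¹² − 4.784×10⁹ = 1.934×10¹² K⁴.
1/ε₁ + 1/ε₂ − 1 = 1.389 + 2.083 − 1 = 2.472.
q = 5.67×10⁻⁸ × 1.934×10¹² / 2.472.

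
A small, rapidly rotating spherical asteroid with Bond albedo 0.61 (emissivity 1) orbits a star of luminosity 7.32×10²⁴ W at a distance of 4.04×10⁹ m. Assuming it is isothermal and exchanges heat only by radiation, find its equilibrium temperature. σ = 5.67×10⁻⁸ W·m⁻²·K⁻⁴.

First find the stellar flux at distance d: S = L/(4πd²) = 7.32×10²⁴/(4π·(4.04×10⁹)²) = 35690 W/m².
For an isothermal sphere, absorbed (1−a)S·πr² = emitted σ·4πr²·T⁴, so T⁴ = (1−a)S/(4σ).
T⁴ = 0.390·35690/(4·5.67×10⁻⁸) = 6.137×10¹⁰ K⁴.

T ≈ 498 K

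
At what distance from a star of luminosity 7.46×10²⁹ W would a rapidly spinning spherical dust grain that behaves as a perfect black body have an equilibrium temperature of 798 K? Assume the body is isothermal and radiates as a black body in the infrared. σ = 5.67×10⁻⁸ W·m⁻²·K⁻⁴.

For an isothermal black-emitting sphere, (1−a)S·πr² = σ·4πr²·T⁴ ⇒ S = 4σT⁴/(1−a).
S = 4·5.67×10⁻⁸·(798)⁴/1.00 = 91970 W/m².
Flux falls as S = L/(4πd²), so d = √(L/(4πS)) = √(7.46×10²⁹/(4π·91970)).

d ≈ 8.03×10¹¹ m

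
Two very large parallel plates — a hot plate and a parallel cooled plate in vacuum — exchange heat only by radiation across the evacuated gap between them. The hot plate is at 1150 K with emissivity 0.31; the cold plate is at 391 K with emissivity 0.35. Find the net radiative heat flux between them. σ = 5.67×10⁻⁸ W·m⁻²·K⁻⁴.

For two infinite grey parallel plates, q = σ(T₁⁴ − T₂⁴)/(1/ε₁ + 1/ε₂ − 1).
T₁⁴ − T₂⁴ = 1.749×10¹² − 2.337×10¹⁰ = 1.726×10¹² K⁴.
1/ε₁ + 1/ε₂ − 1 = 3.226 + 2.857 − 1 = 5.083.
q = 5.67×10⁻⁸ × 1.726×10¹² / 5.083.

q ≈ 19200 W/m²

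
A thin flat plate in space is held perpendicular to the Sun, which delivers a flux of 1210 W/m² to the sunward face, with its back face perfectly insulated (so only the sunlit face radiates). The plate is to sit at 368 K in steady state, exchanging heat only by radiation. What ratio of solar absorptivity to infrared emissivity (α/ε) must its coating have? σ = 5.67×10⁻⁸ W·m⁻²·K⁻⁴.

Balance: αS·A = εσ·1A·T⁴ ⇒ α/ε = σT⁴/S.
α/ε = 5.67×10⁻⁸·(368)⁴/1210 = 5.67×10⁻⁸·1.834×10¹⁰/1210.

α/ε ≈ 0.859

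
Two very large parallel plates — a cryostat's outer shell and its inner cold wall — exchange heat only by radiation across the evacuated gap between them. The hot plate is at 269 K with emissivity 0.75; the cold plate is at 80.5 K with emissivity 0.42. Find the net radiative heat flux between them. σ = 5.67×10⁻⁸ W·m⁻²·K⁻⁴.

For two infinite grey parallel plates, q = σ(T₁⁴ − T₂⁴)/(1/ε₁ + 1/ε₂ − 1).
T₁⁴ − T₂⁴ = 5.236×10⁹ − 4.199×10⁷ = 5.194×10⁹ K⁴.
1/ε₁ + 1/ε₂ − 1 = 1.333 + 2.381 − 1 = 2.714.
q = 5.67×10⁻⁸ × 5.194×10⁹ / 2.714.

q ≈ 109 W/m²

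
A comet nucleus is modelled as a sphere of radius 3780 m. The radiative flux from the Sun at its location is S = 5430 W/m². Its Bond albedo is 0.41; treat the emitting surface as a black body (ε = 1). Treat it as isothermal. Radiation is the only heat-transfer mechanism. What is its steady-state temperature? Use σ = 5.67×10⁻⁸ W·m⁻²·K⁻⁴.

At equilibrium, absorbed power = emitted power.
Absorbing cross-section = πr² = 4.489×10⁷ m²; emitting surface = 4πr² = 1.796×10⁸ m² (ratio 4).
(1−a)S·A_cross = εσ·A_surf·T⁴  ⇒  T⁴ = (1−a)S/(4σ).
T⁴ = 0.590·5430/(4·5.67×10⁻⁸) = 1.413×10¹⁰ K⁴.
T = (1.413×10¹⁰)^(1/4).

T ≈ 345 K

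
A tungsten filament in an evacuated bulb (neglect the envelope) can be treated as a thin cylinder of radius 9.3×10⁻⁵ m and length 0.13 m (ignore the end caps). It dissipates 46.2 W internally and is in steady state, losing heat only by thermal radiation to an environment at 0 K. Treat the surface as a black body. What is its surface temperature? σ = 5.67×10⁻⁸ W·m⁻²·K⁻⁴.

Steady state: internal power = radiated power, P = εσA T⁴.
Radiating area A = 2πrL = 7.596×10⁻⁵ m².
T⁴ = P/(εσA) = 46.2/(1.0·5.67×10⁻⁸·7.596×10⁻⁵) = 1.073×10¹³ K⁴.
T = (1.073×10¹³)^(1/4).

T ≈ 1810 K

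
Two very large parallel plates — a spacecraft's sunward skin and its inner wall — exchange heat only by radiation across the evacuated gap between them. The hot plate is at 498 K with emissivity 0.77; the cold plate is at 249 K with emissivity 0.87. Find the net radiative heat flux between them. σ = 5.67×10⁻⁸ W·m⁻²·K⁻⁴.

q ≈ 2260 W/m²

For two infinite grey parallel plates, q = σ(T₁⁴ − T₂⁴)/(1/ε₁ + 1/ε₂ − 1).
T₁⁴ − T₂⁴ = 6.151×10¹⁰ − 3.844×10⁹ = 5.766×10¹⁰ K⁴.
1/ε₁ + 1/ε₂ − 1 = 1.299 + 1.149 − 1 = 1.448.
q = 5.67×10⁻⁸ × 5.766×10¹⁰ / 1.448.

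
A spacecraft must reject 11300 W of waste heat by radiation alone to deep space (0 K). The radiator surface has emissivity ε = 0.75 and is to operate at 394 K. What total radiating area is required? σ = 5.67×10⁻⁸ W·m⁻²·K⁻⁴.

P = εσA T⁴ ⇒ A = P/(εσT⁴).
T⁴ = 2.410×10¹⁰ K⁴.
A = 11300/(0.75 × 5.67×10⁻⁸ × 2.410×10¹⁰).

A ≈ 11.0 m²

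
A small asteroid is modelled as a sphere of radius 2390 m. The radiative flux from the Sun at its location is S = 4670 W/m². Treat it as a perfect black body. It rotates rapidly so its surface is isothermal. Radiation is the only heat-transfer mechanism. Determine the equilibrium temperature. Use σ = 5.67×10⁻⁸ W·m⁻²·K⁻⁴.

T ≈ 379 K

At equilibrium, absorbed power = emitted power.
Absorbing cross-section = πr² = 1.795×10⁷ m²; emitting surface = 4πr² = 7.178×10⁷ m² (ratio 4).
S·A_cross = εσ·A_surf·T⁴  ⇒  T⁴ = S/(4σ).
T⁴ = 1.00·4670/(4·5.67×10⁻⁸) = 2.059×10¹⁰ K⁴.
T = (2.059×10¹⁰)^(1/4).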